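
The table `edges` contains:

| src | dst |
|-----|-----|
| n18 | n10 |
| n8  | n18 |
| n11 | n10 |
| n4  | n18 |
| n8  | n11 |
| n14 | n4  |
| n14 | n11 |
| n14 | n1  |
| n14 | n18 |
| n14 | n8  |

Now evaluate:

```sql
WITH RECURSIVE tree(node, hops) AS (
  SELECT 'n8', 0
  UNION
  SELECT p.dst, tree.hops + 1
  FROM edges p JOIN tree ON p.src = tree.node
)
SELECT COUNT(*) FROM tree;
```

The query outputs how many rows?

4

Base: (n8, hops=0).
Iteration 1: edges from {n8} -> (n11, hops=1), (n18, hops=1).
Iteration 2: edges from {n11,n18} -> (n10, hops=2). [UNION drops 1 duplicate row(s)]
Iteration 3: no outgoing edges from {n10}; recursion stops.
Total rows emitted: 4.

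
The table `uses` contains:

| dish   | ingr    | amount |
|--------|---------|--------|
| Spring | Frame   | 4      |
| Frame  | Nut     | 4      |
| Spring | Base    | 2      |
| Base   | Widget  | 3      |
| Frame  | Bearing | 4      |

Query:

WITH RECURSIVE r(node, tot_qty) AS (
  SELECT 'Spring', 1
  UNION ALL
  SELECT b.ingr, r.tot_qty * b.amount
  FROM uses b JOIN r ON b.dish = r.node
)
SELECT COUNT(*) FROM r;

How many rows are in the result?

Base: (Spring, tot_qty=1).
Iteration 1: components of {Spring} -> Base = 1*2 = 2, Frame = 1*4 = 4.
Iteration 2: components of {Base,Frame} -> Bearing = 4*4 = 16, Nut = 4*4 = 16, Widget = 2*3 = 6.
Iteration 3: no further components; recursion stops.
Total rows emitted: 6.

6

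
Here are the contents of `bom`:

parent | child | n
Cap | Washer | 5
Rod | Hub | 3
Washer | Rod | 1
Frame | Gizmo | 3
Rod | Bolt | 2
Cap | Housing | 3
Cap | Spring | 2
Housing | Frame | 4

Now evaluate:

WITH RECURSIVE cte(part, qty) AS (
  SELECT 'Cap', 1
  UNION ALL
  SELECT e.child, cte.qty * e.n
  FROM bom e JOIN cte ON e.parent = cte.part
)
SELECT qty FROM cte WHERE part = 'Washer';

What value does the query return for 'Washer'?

5

Base: (Cap, qty=1).
Iteration 1: components of {Cap} -> Housing = 1*3 = 3, Spring = 1*2 = 2, Washer = 1*5 = 5.
Iteration 2: components of {Housing,Spring,Washer} -> Frame = 3*4 = 12, Rod = 5*1 = 5.
Iteration 3: components of {Frame,Rod} -> Bolt = 5*2 = 10, Gizmo = 12*3 = 36, Hub = 5*3 = 15.
Iteration 4: no further components; recursion stops.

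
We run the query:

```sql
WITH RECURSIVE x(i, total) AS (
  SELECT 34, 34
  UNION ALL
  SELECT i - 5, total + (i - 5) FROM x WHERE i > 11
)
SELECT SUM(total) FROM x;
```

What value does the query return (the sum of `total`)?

Base: i=34, total=34.
Iteration 1: 34 > 11 holds -> i = 34 - 5 = 29, total = 34 + 29 = 63.
Iteration 2: 29 > 11 holds -> i = 29 - 5 = 24, total = 63 + 24 = 87.
Iteration 3: 24 > 11 holds -> i = 24 - 5 = 19, total = 87 + 19 = 106.
Iteration 4: 19 > 11 holds -> i = 19 - 5 = 14, total = 106 + 14 = 120.
Iteration 5: 14 > 11 holds -> i = 14 - 5 = 9, total = 120 + 9 = 129.
Iteration 6: 9 > 11 fails; recursion stops.
SUM(total) = 34 + 63 + 87 + 106 + 120 + 129 = 539.

539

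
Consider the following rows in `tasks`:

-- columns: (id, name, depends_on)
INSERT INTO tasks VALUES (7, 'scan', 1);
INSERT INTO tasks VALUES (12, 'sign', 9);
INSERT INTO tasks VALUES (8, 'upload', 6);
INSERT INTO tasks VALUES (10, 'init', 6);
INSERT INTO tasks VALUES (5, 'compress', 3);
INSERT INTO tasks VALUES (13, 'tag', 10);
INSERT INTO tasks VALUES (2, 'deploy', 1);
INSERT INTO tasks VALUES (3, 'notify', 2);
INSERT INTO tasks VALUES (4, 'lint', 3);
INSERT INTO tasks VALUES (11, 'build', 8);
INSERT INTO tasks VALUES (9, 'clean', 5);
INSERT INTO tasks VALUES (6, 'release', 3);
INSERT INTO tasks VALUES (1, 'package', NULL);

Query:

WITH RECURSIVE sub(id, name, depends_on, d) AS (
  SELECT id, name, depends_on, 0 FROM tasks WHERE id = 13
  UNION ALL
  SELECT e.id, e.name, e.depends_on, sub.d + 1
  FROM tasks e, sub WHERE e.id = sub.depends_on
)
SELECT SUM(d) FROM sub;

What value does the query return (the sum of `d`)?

15

Base: id=13 (tag), depends_on=10, d 0.
Iteration 1: join on id=10 -> init (id 10, depends_on=6, d 1).
Iteration 2: join on id=6 -> release (id 6, depends_on=3, d 2).
Iteration 3: join on id=3 -> notify (id 3, depends_on=2, d 3).
Iteration 4: join on id=2 -> deploy (id 2, depends_on=1, d 4).
Iteration 5: join on id=1 -> package (id 1, depends_on=NULL, d 5).
Iteration 6: depends_on is NULL; no match; recursion stops.
SUM(d) = 0 + 1 + 2 + 3 + 4 + 5 = 15.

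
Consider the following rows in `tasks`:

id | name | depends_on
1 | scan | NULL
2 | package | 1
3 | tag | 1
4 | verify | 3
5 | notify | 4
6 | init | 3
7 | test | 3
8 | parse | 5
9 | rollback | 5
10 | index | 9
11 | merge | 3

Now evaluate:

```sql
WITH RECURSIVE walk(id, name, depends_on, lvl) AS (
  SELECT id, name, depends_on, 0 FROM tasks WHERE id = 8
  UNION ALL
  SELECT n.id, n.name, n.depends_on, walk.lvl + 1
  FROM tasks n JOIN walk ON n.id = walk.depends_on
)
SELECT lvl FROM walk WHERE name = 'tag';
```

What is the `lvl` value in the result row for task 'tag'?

Base: id=8 (parse), depends_on=5, lvl 0.
Iteration 1: join on id=5 -> notify (id 5, depends_on=4, lvl 1).
Iteration 2: join on id=4 -> verify (id 4, depends_on=3, lvl 2).
Iteration 3: join on id=3 -> tag (id 3, depends_on=1, lvl 3).
Iteration 4: join on id=1 -> scan (id 1, depends_on=NULL, lvl 4).
Iteration 5: depends_on is NULL; no match; recursion stops.

3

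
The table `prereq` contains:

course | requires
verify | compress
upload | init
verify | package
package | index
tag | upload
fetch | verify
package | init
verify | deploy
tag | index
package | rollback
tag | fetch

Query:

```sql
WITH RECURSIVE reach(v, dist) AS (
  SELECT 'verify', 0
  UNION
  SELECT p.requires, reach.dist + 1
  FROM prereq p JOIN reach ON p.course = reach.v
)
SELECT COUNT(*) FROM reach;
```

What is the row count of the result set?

7

Base: (verify, dist=0).
Iteration 1: edges from {verify} -> (compress, dist=1), (deploy, dist=1), (package, dist=1).
Iteration 2: edges from {compress,deploy,package} -> (index, dist=2), (init, dist=2), (rollback, dist=2).
Iteration 3: no outgoing edges from {index,init,rollback}; recursion stops.
Total rows emitted: 7.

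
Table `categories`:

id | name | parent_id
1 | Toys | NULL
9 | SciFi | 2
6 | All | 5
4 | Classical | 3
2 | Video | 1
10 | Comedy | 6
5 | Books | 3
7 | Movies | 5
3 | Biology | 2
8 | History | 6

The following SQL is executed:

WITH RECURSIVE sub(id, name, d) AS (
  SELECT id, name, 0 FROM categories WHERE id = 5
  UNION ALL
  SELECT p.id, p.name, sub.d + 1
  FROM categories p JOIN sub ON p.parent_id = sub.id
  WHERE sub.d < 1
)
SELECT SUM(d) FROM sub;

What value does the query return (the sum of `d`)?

Base: id=5 (Books) at d 0.
Iteration 1: rows with parent_id in {5} -> All (id 6, d 1), Movies (id 7, d 1).
Iteration 2: d < 1 fails for all current rows; recursion stops.
SUM(d) = 0 + 1 + 1 = 2.

2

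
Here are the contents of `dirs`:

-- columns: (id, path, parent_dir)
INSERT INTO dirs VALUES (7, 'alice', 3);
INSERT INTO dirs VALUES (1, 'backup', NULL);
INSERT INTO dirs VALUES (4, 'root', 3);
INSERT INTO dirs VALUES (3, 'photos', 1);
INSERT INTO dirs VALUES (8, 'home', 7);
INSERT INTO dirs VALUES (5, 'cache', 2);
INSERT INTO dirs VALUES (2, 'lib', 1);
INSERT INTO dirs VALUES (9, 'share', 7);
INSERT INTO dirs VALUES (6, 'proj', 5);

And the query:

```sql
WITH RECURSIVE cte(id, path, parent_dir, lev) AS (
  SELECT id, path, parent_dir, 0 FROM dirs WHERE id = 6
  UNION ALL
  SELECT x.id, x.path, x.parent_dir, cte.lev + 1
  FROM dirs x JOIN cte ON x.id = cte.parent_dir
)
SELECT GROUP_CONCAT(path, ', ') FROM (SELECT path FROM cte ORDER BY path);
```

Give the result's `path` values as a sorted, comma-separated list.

backup, cache, lib, proj

Base: id=6 (proj), parent_dir=5, lev 0.
Iteration 1: join on id=5 -> cache (id 5, parent_dir=2, lev 1).
Iteration 2: join on id=2 -> lib (id 2, parent_dir=1, lev 2).
Iteration 3: join on id=1 -> backup (id 1, parent_dir=NULL, lev 3).
Iteration 4: parent_dir is NULL; no match; recursion stops.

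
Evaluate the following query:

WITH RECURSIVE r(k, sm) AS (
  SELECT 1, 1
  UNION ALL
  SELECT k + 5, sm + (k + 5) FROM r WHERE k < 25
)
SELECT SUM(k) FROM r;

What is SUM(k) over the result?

Base: k=1, sm=1.
Iteration 1: 1 < 25 holds -> k = 1 + 5 = 6, sm = 1 + 6 = 7.
Iteration 2: 6 < 25 holds -> k = 6 + 5 = 11, sm = 7 + 11 = 18.
Iteration 3: 11 < 25 holds -> k = 11 + 5 = 16, sm = 18 + 16 = 34.
Iteration 4: 16 < 25 holds -> k = 16 + 5 = 21, sm = 34 + 21 = 55.
Iteration 5: 21 < 25 holds -> k = 21 + 5 = 26, sm = 55 + 26 = 81.
Iteration 6: 26 < 25 fails; recursion stops.
SUM(k) = 1 + 6 + 11 + 16 + 21 + 26 = 81.

81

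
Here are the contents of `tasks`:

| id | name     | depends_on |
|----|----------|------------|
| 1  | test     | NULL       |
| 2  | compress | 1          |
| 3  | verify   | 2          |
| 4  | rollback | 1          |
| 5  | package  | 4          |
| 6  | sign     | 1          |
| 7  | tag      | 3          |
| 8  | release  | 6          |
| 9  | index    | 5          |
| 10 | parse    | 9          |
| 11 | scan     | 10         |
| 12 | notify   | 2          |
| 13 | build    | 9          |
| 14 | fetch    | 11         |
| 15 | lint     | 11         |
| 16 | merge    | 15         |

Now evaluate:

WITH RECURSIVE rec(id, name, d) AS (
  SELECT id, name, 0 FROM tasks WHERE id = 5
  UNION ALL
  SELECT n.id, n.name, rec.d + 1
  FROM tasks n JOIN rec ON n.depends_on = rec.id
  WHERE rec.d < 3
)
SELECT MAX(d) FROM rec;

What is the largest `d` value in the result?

Base: id=5 (package) at d 0.
Iteration 1: rows with depends_on in {5} -> index (id 9, d 1).
Iteration 2: rows with depends_on in {9} -> parse (id 10, d 2), build (id 13, d 2).
Iteration 3: rows with depends_on in {10,13} -> scan (id 11, d 3).
Iteration 4: d < 3 fails for all current rows; recursion stops.
d values: 0, 1, 2, 2, 3; the maximum is 3.

3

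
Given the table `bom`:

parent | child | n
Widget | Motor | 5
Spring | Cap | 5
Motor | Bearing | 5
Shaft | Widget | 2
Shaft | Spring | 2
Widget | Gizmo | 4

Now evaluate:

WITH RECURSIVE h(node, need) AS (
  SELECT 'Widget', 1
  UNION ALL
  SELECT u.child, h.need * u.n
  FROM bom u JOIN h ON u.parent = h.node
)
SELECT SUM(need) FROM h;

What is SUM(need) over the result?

Base: (Widget, need=1).
Iteration 1: components of {Widget} -> Gizmo = 1*4 = 4, Motor = 1*5 = 5.
Iteration 2: components of {Gizmo,Motor} -> Bearing = 5*5 = 25.
Iteration 3: no further components; recursion stops.
SUM(need) = 1 + 4 + 5 + 25 = 35.

35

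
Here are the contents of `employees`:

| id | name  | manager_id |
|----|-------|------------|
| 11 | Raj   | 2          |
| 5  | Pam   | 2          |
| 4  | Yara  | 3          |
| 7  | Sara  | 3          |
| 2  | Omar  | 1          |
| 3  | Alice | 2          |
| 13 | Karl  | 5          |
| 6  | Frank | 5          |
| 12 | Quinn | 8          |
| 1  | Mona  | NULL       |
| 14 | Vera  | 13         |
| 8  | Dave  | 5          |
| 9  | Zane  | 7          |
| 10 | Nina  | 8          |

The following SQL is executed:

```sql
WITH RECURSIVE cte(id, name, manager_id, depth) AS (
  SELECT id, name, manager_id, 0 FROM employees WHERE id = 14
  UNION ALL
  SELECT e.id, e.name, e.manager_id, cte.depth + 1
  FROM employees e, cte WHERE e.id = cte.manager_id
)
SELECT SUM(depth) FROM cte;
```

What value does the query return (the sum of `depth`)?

Base: id=14 (Vera), manager_id=13, depth 0.
Iteration 1: join on id=13 -> Karl (id 13, manager_id=5, depth 1).
Iteration 2: join on id=5 -> Pam (id 5, manager_id=2, depth 2).
Iteration 3: join on id=2 -> Omar (id 2, manager_id=1, depth 3).
Iteration 4: join on id=1 -> Mona (id 1, manager_id=NULL, depth 4).
Iteration 5: manager_id is NULL; no match; recursion stops.
SUM(depth) = 0 + 1 + 2 + 3 + 4 = 10.

10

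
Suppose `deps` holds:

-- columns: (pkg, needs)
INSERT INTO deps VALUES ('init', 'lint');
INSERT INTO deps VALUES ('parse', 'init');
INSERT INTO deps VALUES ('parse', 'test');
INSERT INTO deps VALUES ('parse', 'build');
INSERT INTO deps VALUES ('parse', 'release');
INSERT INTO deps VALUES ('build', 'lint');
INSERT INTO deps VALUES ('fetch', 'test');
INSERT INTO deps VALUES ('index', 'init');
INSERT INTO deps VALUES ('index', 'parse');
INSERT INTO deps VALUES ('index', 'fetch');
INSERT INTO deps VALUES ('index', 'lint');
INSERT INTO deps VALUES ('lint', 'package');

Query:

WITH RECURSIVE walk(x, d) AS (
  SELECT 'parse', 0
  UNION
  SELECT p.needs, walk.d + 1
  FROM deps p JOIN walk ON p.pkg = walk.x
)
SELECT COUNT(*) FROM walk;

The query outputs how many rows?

7

Base: (parse, d=0).
Iteration 1: edges from {parse} -> (build, d=1), (init, d=1), (release, d=1), (test, d=1).
Iteration 2: edges from {build,init,release,test} -> (lint, d=2). [UNION drops 1 duplicate row(s)]
Iteration 3: edges from {lint} -> (package, d=3).
Iteration 4: no outgoing edges from {package}; recursion stops.
Total rows emitted: 7.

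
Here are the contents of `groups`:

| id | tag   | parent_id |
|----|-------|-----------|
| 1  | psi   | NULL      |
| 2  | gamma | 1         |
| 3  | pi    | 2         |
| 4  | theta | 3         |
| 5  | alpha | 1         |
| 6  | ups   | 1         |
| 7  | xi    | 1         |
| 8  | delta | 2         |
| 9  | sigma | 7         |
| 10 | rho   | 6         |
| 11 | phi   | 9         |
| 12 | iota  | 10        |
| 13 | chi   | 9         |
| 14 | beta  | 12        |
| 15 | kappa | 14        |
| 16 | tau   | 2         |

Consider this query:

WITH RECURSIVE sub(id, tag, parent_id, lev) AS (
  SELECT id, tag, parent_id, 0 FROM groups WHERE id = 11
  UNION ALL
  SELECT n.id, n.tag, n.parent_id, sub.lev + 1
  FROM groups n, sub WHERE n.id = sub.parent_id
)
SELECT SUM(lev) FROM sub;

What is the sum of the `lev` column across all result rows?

Base: id=11 (phi), parent_id=9, lev 0.
Iteration 1: join on id=9 -> sigma (id 9, parent_id=7, lev 1).
Iteration 2: join on id=7 -> xi (id 7, parent_id=1, lev 2).
Iteration 3: join on id=1 -> psi (id 1, parent_id=NULL, lev 3).
Iteration 4: parent_id is NULL; no match; recursion stops.
SUM(lev) = 0 + 1 + 2 + 3 = 6.

6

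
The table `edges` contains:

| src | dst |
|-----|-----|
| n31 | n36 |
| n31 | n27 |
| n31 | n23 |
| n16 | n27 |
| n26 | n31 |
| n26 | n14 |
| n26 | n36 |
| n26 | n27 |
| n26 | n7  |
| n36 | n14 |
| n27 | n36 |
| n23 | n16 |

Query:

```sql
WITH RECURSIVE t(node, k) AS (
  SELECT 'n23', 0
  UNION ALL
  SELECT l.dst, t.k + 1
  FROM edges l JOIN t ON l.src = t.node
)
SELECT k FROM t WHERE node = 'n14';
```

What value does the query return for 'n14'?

Base: (n23, k=0).
Iteration 1: edges from {n23} -> (n16, k=1).
Iteration 2: edges from {n16} -> (n27, k=2).
Iteration 3: edges from {n27} -> (n36, k=3).
Iteration 4: edges from {n36} -> (n14, k=4).
Iteration 5: no outgoing edges from {n14}; recursion stops.

4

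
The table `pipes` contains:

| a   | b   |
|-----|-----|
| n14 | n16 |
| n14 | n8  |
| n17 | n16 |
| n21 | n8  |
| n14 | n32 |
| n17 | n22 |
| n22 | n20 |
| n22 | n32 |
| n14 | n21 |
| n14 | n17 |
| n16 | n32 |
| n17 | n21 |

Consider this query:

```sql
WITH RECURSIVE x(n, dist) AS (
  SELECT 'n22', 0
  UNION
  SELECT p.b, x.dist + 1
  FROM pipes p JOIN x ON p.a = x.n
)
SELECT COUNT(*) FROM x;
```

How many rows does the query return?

Base: (n22, dist=0).
Iteration 1: edges from {n22} -> (n20, dist=1), (n32, dist=1).
Iteration 2: no outgoing edges from {n20,n32}; recursion stops.
Total rows emitted: 3.

3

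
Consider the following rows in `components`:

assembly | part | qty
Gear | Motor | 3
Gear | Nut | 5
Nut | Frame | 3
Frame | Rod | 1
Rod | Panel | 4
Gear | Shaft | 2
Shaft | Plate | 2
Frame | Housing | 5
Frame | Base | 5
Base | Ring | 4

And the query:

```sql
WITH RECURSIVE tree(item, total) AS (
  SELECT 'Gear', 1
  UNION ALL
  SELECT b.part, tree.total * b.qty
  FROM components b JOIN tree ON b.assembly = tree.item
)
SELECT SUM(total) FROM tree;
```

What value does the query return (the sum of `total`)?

Base: (Gear, total=1).
Iteration 1: components of {Gear} -> Motor = 1*3 = 3, Nut = 1*5 = 5, Shaft = 1*2 = 2.
Iteration 2: components of {Motor,Nut,Shaft} -> Frame = 5*3 = 15, Plate = 2*2 = 4.
Iteration 3: components of {Frame,Plate} -> Base = 15*5 = 75, Housing = 15*5 = 75, Rod = 15*1 = 15.
Iteration 4: components of {Base,Housing,Rod} -> Panel = 15*4 = 60, Ring = 75*4 = 300.
Iteration 5: no further components; recursion stops.
SUM(total) = 1 + 3 + 5 + 2 + 15 + 4 + 15 + 75 + 75 + 60 + 300 = 555.

555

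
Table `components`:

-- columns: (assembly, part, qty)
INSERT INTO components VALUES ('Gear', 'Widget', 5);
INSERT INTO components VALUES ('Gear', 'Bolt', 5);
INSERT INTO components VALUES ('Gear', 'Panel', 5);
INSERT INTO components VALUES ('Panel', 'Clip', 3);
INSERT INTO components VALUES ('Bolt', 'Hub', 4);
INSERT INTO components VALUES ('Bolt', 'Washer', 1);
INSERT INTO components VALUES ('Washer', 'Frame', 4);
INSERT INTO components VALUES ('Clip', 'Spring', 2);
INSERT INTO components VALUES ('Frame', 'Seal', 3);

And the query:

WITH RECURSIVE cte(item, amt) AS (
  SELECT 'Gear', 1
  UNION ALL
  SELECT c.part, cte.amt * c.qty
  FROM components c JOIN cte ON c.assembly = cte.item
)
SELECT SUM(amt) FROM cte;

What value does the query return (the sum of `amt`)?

166

Base: (Gear, amt=1).
Iteration 1: components of {Gear} -> Bolt = 1*5 = 5, Panel = 1*5 = 5, Widget = 1*5 = 5.
Iteration 2: components of {Bolt,Panel,Widget} -> Clip = 5*3 = 15, Hub = 5*4 = 20, Washer = 5*1 = 5.
Iteration 3: components of {Clip,Hub,Washer} -> Frame = 5*4 = 20, Spring = 15*2 = 30.
Iteration 4: components of {Frame,Spring} -> Seal = 20*3 = 60.
Iteration 5: no further components; recursion stops.
SUM(amt) = 1 + 5 + 5 + 5 + 20 + 5 + 15 + 20 + 30 + 60 = 166.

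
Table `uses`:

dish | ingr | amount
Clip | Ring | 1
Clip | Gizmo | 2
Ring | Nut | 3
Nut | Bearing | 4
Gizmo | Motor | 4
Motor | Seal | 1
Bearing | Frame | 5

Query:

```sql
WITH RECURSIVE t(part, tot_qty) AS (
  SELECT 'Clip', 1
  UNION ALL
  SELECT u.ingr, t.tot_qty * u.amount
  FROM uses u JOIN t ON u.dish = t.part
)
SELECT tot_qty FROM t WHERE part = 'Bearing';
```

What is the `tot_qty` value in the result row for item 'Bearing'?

12

Base: (Clip, tot_qty=1).
Iteration 1: components of {Clip} -> Gizmo = 1*2 = 2, Ring = 1*1 = 1.
Iteration 2: components of {Gizmo,Ring} -> Motor = 2*4 = 8, Nut = 1*3 = 3.
Iteration 3: components of {Motor,Nut} -> Bearing = 3*4 = 12, Seal = 8*1 = 8.
Iteration 4: components of {Bearing,Seal} -> Frame = 12*5 = 60.
Iteration 5: no further components; recursion stops.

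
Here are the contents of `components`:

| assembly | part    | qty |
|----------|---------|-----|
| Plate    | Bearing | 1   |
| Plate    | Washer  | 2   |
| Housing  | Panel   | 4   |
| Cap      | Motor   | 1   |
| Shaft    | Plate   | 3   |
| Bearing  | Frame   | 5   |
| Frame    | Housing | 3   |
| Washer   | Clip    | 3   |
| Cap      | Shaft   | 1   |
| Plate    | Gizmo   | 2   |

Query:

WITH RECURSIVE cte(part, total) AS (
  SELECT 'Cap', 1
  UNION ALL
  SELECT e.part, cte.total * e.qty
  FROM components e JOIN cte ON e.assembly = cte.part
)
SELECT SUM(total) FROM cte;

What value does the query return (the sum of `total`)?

Base: (Cap, total=1).
Iteration 1: components of {Cap} -> Motor = 1*1 = 1, Shaft = 1*1 = 1.
Iteration 2: components of {Motor,Shaft} -> Plate = 1*3 = 3.
Iteration 3: components of {Plate} -> Bearing = 3*1 = 3, Gizmo = 3*2 = 6, Washer = 3*2 = 6.
Iteration 4: components of {Bearing,Gizmo,Washer} -> Clip = 6*3 = 18, Frame = 3*5 = 15.
Iteration 5: components of {Clip,Frame} -> Housing = 15*3 = 45.
Iteration 6: components of {Housing} -> Panel = 45*4 = 180.
Iteration 7: no further components; recursion stops.
SUM(total) = 1 + 1 + 1 + 3 + 3 + 6 + 6 + 15 + 18 + 45 + 180 = 279.

279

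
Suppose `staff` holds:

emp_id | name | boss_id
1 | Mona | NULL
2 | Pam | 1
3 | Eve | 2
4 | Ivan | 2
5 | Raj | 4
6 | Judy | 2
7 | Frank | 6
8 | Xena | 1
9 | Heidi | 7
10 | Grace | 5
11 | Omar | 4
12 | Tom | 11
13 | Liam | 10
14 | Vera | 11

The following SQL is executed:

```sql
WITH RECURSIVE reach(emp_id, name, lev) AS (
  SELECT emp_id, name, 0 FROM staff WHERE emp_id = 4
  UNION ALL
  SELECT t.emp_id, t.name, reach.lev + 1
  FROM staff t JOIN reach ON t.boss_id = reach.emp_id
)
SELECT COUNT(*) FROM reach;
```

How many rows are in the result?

Base: emp_id=4 (Ivan) at lev 0.
Iteration 1: rows with boss_id in {4} -> Raj (id 5, lev 1), Omar (id 11, lev 1).
Iteration 2: rows with boss_id in {5,11} -> Grace (id 10, lev 2), Tom (id 12, lev 2), Vera (id 14, lev 2).
Iteration 3: rows with boss_id in {10,12,14} -> Liam (id 13, lev 3).
Iteration 4: no rows with boss_id in {13}; recursion stops.
Total rows emitted: 7.

7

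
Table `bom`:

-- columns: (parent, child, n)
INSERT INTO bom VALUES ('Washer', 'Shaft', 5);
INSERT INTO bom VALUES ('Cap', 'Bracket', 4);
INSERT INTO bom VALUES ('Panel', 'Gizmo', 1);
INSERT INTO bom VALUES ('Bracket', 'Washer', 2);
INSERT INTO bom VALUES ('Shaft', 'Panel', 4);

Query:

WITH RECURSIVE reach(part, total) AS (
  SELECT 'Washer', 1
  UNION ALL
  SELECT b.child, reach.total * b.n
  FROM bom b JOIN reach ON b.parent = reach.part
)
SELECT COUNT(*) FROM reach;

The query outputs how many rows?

4

Base: (Washer, total=1).
Iteration 1: components of {Washer} -> Shaft = 1*5 = 5.
Iteration 2: components of {Shaft} -> Panel = 5*4 = 20.
Iteration 3: components of {Panel} -> Gizmo = 20*1 = 20.
Iteration 4: no further components; recursion stops.
Total rows emitted: 4.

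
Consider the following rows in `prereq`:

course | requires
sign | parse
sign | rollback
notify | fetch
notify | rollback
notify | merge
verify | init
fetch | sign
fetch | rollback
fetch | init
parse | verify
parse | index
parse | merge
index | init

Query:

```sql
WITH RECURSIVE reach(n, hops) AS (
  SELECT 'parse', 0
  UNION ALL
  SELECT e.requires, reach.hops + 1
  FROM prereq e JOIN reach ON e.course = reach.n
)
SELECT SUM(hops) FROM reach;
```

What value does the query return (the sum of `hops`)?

7

Base: (parse, hops=0).
Iteration 1: edges from {parse} -> (index, hops=1), (merge, hops=1), (verify, hops=1).
Iteration 2: edges from {index,merge,verify} -> (init, hops=2) x2. [UNION ALL keeps all 2 new rows, including repeats]
Iteration 3: no outgoing edges from {init}; recursion stops.
SUM(hops) = 0 + 1 + 1 + 1 + 2 + 2 = 7.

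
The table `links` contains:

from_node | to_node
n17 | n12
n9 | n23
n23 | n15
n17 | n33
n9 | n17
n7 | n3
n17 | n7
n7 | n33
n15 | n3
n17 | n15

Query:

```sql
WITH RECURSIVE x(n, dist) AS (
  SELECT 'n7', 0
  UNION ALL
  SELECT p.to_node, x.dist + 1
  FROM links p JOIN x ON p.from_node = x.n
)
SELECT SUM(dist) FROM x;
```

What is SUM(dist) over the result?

2

Base: (n7, dist=0).
Iteration 1: edges from {n7} -> (n3, dist=1), (n33, dist=1).
Iteration 2: no outgoing edges from {n3,n33}; recursion stops.
SUM(dist) = 0 + 1 + 1 = 2.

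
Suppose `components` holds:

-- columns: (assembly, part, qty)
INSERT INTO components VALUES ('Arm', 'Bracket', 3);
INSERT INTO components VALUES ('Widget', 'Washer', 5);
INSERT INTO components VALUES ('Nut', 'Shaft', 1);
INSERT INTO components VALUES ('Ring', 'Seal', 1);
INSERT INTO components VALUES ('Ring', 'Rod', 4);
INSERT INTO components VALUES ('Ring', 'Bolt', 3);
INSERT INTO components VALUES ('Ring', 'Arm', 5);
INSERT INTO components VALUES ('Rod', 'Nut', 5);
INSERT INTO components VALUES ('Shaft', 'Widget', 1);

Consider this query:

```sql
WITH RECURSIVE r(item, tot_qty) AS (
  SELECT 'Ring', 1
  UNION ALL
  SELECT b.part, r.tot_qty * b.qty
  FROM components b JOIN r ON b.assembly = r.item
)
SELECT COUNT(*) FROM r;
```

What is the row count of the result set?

Base: (Ring, tot_qty=1).
Iteration 1: components of {Ring} -> Arm = 1*5 = 5, Bolt = 1*3 = 3, Rod = 1*4 = 4, Seal = 1*1 = 1.
Iteration 2: components of {Arm,Bolt,Rod,Seal} -> Bracket = 5*3 = 15, Nut = 4*5 = 20.
Iteration 3: components of {Bracket,Nut} -> Shaft = 20*1 = 20.
Iteration 4: components of {Shaft} -> Widget = 20*1 = 20.
Iteration 5: components of {Widget} -> Washer = 20*5 = 100.
Iteration 6: no further components; recursion stops.
Total rows emitted: 10.

10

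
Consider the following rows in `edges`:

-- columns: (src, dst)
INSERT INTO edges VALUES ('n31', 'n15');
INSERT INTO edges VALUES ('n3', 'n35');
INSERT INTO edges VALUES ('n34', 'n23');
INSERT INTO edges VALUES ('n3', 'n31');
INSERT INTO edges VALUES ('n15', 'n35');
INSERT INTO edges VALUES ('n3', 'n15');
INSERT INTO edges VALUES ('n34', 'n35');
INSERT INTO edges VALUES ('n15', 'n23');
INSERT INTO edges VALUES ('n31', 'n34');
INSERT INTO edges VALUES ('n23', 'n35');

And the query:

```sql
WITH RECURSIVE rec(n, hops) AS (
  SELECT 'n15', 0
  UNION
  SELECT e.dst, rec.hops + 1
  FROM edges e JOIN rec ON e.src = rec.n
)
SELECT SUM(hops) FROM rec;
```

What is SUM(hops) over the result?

4

Base: (n15, hops=0).
Iteration 1: edges from {n15} -> (n23, hops=1), (n35, hops=1).
Iteration 2: edges from {n23,n35} -> (n35, hops=2).
Iteration 3: no outgoing edges from {n35}; recursion stops.
SUM(hops) = 0 + 1 + 1 + 2 = 4.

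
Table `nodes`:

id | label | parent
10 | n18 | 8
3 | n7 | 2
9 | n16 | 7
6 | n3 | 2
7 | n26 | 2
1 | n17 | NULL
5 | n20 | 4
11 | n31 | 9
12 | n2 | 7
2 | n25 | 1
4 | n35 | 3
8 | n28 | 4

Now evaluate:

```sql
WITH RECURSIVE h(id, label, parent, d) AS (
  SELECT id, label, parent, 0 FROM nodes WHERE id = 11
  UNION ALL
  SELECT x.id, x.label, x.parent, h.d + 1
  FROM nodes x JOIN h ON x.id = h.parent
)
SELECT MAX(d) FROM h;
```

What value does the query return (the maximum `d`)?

Base: id=11 (n31), parent=9, d 0.
Iteration 1: join on id=9 -> n16 (id 9, parent=7, d 1).
Iteration 2: join on id=7 -> n26 (id 7, parent=2, d 2).
Iteration 3: join on id=2 -> n25 (id 2, parent=1, d 3).
Iteration 4: join on id=1 -> n17 (id 1, parent=NULL, d 4).
Iteration 5: parent is NULL; no match; recursion stops.
d values: 0, 1, 2, 3, 4; the maximum is 4.

4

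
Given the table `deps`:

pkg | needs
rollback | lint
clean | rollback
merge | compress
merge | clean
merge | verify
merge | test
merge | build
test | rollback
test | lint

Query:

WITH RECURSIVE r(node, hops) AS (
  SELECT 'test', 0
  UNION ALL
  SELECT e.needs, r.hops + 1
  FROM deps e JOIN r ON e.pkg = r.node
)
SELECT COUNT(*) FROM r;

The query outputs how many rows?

Base: (test, hops=0).
Iteration 1: edges from {test} -> (lint, hops=1), (rollback, hops=1).
Iteration 2: edges from {lint,rollback} -> (lint, hops=2).
Iteration 3: no outgoing edges from {lint}; recursion stops.
Total rows emitted: 4.

4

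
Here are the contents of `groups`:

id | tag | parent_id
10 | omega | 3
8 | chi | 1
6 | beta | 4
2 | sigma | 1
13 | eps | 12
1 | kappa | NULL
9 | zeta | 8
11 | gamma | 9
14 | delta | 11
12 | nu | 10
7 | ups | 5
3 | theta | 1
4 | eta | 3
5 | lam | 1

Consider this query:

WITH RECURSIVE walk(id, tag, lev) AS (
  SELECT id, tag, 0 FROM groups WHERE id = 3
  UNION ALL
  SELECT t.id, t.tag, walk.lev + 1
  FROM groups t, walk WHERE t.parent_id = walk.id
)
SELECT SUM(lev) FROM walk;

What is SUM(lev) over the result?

Base: id=3 (theta) at lev 0.
Iteration 1: rows with parent_id in {3} -> eta (id 4, lev 1), omega (id 10, lev 1).
Iteration 2: rows with parent_id in {4,10} -> beta (id 6, lev 2), nu (id 12, lev 2).
Iteration 3: rows with parent_id in {6,12} -> eps (id 13, lev 3).
Iteration 4: no rows with parent_id in {13}; recursion stops.
SUM(lev) = 0 + 1 + 1 + 2 + 2 + 3 = 9.

9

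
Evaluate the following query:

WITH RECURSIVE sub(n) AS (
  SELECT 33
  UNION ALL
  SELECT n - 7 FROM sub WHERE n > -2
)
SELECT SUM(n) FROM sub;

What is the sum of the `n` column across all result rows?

Base: n=33.
Iteration 1: 33 > -2 holds -> n = 33 - 7 = 26.
Iteration 2: 26 > -2 holds -> n = 26 - 7 = 19.
Iteration 3: 19 > -2 holds -> n = 19 - 7 = 12.
Iteration 4: 12 > -2 holds -> n = 12 - 7 = 5.
Iteration 5: 5 > -2 holds -> n = 5 - 7 = -2.
Iteration 6: -2 > -2 fails; recursion stops.
SUM(n) = 33 + 26 + 19 + 12 + 5 + -2 = 93.

93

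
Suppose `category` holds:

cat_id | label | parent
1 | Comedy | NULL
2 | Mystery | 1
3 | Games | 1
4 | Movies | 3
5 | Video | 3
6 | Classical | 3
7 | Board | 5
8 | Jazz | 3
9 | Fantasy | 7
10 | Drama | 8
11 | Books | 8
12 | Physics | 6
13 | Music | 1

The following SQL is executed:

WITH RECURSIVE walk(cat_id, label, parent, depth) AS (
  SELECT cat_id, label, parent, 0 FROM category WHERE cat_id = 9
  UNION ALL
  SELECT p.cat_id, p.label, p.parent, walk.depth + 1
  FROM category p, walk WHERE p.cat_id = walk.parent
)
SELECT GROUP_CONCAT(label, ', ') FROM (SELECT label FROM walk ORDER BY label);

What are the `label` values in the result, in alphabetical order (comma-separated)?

Board, Comedy, Fantasy, Games, Video

Base: cat_id=9 (Fantasy), parent=7, depth 0.
Iteration 1: join on cat_id=7 -> Board (id 7, parent=5, depth 1).
Iteration 2: join on cat_id=5 -> Video (id 5, parent=3, depth 2).
Iteration 3: join on cat_id=3 -> Games (id 3, parent=1, depth 3).
Iteration 4: join on cat_id=1 -> Comedy (id 1, parent=NULL, depth 4).
Iteration 5: parent is NULL; no match; recursion stops.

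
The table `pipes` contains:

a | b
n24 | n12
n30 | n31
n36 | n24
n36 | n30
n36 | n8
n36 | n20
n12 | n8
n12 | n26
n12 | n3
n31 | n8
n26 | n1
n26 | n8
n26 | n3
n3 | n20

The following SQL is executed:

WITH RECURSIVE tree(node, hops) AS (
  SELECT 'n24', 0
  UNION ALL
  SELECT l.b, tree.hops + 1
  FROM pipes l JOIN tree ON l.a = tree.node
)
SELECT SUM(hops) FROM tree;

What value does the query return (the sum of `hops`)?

23

Base: (n24, hops=0).
Iteration 1: edges from {n24} -> (n12, hops=1).
Iteration 2: edges from {n12} -> (n26, hops=2), (n3, hops=2), (n8, hops=2).
Iteration 3: edges from {n26,n3,n8} -> (n1, hops=3), (n20, hops=3), (n3, hops=3), (n8, hops=3).
Iteration 4: edges from {n1,n20,n3,n8} -> (n20, hops=4).
Iteration 5: no outgoing edges from {n20}; recursion stops.
SUM(hops) = 0 + 1 + 2 + 2 + 2 + 3 + 3 + 3 + 3 + 4 = 23.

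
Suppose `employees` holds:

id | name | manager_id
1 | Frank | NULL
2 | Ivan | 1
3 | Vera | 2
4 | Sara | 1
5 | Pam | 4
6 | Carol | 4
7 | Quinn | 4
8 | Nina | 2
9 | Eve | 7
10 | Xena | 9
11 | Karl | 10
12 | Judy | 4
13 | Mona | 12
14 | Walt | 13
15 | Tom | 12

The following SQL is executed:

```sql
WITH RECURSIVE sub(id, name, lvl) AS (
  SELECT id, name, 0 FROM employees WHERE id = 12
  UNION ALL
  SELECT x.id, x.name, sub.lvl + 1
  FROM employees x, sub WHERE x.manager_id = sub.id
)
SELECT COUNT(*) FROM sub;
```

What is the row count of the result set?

4

Base: id=12 (Judy) at lvl 0.
Iteration 1: rows with manager_id in {12} -> Mona (id 13, lvl 1), Tom (id 15, lvl 1).
Iteration 2: rows with manager_id in {13,15} -> Walt (id 14, lvl 2).
Iteration 3: no rows with manager_id in {14}; recursion stops.
Total rows emitted: 4.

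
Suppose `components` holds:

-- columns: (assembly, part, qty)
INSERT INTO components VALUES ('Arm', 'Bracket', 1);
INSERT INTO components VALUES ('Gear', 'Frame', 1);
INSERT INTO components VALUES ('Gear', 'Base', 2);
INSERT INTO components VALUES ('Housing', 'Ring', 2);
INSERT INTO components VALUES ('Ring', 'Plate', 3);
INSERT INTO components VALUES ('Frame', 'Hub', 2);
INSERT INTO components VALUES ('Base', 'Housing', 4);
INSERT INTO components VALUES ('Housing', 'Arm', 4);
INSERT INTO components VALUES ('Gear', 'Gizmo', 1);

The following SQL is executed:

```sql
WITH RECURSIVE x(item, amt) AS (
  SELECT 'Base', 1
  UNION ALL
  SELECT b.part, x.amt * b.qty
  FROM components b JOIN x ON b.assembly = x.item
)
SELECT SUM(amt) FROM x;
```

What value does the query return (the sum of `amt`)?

Base: (Base, amt=1).
Iteration 1: components of {Base} -> Housing = 1*4 = 4.
Iteration 2: components of {Housing} -> Arm = 4*4 = 16, Ring = 4*2 = 8.
Iteration 3: components of {Arm,Ring} -> Bracket = 16*1 = 16, Plate = 8*3 = 24.
Iteration 4: no further components; recursion stops.
SUM(amt) = 1 + 4 + 16 + 8 + 16 + 24 = 69.

69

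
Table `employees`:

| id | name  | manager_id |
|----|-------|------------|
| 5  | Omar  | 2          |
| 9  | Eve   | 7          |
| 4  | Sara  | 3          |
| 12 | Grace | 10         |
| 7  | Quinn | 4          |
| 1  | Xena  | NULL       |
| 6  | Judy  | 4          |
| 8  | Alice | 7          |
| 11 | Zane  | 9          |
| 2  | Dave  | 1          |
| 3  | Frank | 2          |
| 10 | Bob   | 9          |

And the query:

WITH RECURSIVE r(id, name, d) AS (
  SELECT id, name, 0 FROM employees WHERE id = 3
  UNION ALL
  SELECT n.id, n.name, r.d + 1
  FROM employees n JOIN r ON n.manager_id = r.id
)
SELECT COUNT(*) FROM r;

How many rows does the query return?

9

Base: id=3 (Frank) at d 0.
Iteration 1: rows with manager_id in {3} -> Sara (id 4, d 1).
Iteration 2: rows with manager_id in {4} -> Judy (id 6, d 2), Quinn (id 7, d 2).
Iteration 3: rows with manager_id in {6,7} -> Alice (id 8, d 3), Eve (id 9, d 3).
Iteration 4: rows with manager_id in {8,9} -> Bob (id 10, d 4), Zane (id 11, d 4).
Iteration 5: rows with manager_id in {10,11} -> Grace (id 12, d 5).
Iteration 6: no rows with manager_id in {12}; recursion stops.
Total rows emitted: 9.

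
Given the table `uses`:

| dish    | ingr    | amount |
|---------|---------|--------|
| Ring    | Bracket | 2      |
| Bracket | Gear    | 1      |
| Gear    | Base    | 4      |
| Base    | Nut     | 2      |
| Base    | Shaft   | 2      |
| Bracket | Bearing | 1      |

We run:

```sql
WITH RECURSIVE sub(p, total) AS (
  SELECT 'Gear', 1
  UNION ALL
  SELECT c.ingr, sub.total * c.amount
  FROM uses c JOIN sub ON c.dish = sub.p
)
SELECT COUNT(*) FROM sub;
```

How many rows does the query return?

4

Base: (Gear, total=1).
Iteration 1: components of {Gear} -> Base = 1*4 = 4.
Iteration 2: components of {Base} -> Nut = 4*2 = 8, Shaft = 4*2 = 8.
Iteration 3: no further components; recursion stops.
Total rows emitted: 4.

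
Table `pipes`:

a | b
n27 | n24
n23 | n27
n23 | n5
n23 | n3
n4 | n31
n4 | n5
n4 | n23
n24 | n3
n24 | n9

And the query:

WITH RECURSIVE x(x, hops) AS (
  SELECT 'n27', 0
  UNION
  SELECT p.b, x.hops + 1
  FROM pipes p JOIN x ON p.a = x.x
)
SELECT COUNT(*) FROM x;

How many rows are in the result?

4

Base: (n27, hops=0).
Iteration 1: edges from {n27} -> (n24, hops=1).
Iteration 2: edges from {n24} -> (n3, hops=2), (n9, hops=2).
Iteration 3: no outgoing edges from {n3,n9}; recursion stops.
Total rows emitted: 4.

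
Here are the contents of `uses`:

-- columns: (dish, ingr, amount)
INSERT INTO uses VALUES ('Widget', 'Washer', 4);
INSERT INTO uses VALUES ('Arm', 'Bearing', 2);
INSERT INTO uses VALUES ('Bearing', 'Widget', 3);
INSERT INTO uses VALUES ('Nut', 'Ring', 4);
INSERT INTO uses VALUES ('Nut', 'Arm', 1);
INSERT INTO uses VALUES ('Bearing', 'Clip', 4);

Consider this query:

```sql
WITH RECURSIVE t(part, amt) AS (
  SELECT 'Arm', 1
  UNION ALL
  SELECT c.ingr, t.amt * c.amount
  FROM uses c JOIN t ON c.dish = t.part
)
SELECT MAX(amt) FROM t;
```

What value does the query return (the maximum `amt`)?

24

Base: (Arm, amt=1).
Iteration 1: components of {Arm} -> Bearing = 1*2 = 2.
Iteration 2: components of {Bearing} -> Clip = 2*4 = 8, Widget = 2*3 = 6.
Iteration 3: components of {Clip,Widget} -> Washer = 6*4 = 24.
Iteration 4: no further components; recursion stops.
amt values: 1, 2, 6, 8, 24; the maximum is 24.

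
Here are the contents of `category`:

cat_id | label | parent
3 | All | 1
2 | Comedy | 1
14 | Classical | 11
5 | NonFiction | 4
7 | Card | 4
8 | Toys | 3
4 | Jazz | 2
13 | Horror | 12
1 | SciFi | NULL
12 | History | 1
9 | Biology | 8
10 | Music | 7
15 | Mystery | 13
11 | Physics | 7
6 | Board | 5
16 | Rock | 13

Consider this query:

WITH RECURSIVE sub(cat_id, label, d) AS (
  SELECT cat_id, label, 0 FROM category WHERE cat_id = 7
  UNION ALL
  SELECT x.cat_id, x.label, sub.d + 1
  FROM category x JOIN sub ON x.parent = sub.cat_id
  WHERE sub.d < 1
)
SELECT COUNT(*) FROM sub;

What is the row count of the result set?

3

Base: cat_id=7 (Card) at d 0.
Iteration 1: rows with parent in {7} -> Music (id 10, d 1), Physics (id 11, d 1).
Iteration 2: d < 1 fails for all current rows; recursion stops.
Total rows emitted: 3.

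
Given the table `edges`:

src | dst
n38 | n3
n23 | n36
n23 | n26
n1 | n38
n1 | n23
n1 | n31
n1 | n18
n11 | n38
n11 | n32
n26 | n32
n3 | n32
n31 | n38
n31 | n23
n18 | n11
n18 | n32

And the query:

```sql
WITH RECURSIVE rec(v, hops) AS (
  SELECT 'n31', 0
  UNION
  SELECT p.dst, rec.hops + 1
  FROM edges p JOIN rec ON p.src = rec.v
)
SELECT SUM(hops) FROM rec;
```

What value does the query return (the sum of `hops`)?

Base: (n31, hops=0).
Iteration 1: edges from {n31} -> (n23, hops=1), (n38, hops=1).
Iteration 2: edges from {n23,n38} -> (n26, hops=2), (n3, hops=2), (n36, hops=2).
Iteration 3: edges from {n26,n3,n36} -> (n32, hops=3). [UNION drops 1 duplicate row(s)]
Iteration 4: no outgoing edges from {n32}; recursion stops.
SUM(hops) = 0 + 1 + 1 + 2 + 2 + 2 + 3 = 11.

11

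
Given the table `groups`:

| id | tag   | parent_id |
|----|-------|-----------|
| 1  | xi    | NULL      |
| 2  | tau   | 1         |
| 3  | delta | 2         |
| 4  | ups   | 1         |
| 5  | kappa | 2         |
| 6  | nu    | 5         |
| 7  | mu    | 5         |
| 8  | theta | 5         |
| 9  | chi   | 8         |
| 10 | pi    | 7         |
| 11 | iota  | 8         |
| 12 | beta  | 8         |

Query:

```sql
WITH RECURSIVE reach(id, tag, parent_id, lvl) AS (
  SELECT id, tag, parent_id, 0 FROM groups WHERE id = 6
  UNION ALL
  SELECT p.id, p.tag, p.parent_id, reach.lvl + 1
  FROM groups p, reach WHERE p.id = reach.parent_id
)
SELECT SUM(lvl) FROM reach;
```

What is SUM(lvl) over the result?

Base: id=6 (nu), parent_id=5, lvl 0.
Iteration 1: join on id=5 -> kappa (id 5, parent_id=2, lvl 1).
Iteration 2: join on id=2 -> tau (id 2, parent_id=1, lvl 2).
Iteration 3: join on id=1 -> xi (id 1, parent_id=NULL, lvl 3).
Iteration 4: parent_id is NULL; no match; recursion stops.
SUM(lvl) = 0 + 1 + 2 + 3 = 6.

6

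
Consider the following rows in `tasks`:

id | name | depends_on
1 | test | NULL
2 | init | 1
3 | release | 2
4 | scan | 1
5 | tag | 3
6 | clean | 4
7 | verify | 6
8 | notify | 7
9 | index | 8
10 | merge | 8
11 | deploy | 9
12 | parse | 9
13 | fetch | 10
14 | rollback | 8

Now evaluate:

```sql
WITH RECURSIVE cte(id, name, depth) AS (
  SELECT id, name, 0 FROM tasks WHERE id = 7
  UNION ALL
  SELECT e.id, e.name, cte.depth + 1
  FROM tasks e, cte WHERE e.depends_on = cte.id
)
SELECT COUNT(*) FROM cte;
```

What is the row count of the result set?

8

Base: id=7 (verify) at depth 0.
Iteration 1: rows with depends_on in {7} -> notify (id 8, depth 1).
Iteration 2: rows with depends_on in {8} -> index (id 9, depth 2), merge (id 10, depth 2), rollback (id 14, depth 2).
Iteration 3: rows with depends_on in {9,10,14} -> deploy (id 11, depth 3), parse (id 12, depth 3), fetch (id 13, depth 3).
Iteration 4: no rows with depends_on in {11,12,13}; recursion stops.
Total rows emitted: 8.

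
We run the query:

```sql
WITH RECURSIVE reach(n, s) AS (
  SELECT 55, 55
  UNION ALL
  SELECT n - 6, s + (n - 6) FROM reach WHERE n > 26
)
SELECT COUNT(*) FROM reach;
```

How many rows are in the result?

6

Base: n=55, s=55.
Iteration 1: 55 > 26 holds -> n = 55 - 6 = 49, s = 55 + 49 = 104.
Iteration 2: 49 > 26 holds -> n = 49 - 6 = 43, s = 104 + 43 = 147.
Iteration 3: 43 > 26 holds -> n = 43 - 6 = 37, s = 147 + 37 = 184.
Iteration 4: 37 > 26 holds -> n = 37 - 6 = 31, s = 184 + 31 = 215.
Iteration 5: 31 > 26 holds -> n = 31 - 6 = 25, s = 215 + 25 = 240.
Iteration 6: 25 > 26 fails; recursion stops.
Total rows emitted: 6.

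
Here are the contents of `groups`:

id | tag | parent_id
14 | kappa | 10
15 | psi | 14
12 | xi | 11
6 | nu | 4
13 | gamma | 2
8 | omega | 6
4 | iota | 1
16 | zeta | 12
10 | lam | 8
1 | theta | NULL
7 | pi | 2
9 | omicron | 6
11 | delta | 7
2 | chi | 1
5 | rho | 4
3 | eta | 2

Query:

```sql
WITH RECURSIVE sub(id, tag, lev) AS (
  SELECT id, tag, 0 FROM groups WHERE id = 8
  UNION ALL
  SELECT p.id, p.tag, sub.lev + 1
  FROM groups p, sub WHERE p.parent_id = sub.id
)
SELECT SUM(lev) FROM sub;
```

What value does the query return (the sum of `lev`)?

Base: id=8 (omega) at lev 0.
Iteration 1: rows with parent_id in {8} -> lam (id 10, lev 1).
Iteration 2: rows with parent_id in {10} -> kappa (id 14, lev 2).
Iteration 3: rows with parent_id in {14} -> psi (id 15, lev 3).
Iteration 4: no rows with parent_id in {15}; recursion stops.
SUM(lev) = 0 + 1 + 2 + 3 = 6.

6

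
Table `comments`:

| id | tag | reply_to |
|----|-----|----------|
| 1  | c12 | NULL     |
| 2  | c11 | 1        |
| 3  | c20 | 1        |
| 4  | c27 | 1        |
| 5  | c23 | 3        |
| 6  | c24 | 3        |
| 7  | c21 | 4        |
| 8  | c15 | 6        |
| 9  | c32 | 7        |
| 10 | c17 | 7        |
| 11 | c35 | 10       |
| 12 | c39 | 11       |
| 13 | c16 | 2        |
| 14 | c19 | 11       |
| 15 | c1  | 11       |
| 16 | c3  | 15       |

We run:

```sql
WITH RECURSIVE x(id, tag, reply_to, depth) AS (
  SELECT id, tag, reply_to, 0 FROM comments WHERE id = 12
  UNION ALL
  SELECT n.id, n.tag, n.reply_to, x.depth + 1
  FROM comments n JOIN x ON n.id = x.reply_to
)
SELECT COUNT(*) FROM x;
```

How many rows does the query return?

Base: id=12 (c39), reply_to=11, depth 0.
Iteration 1: join on id=11 -> c35 (id 11, reply_to=10, depth 1).
Iteration 2: join on id=10 -> c17 (id 10, reply_to=7, depth 2).
Iteration 3: join on id=7 -> c21 (id 7, reply_to=4, depth 3).
Iteration 4: join on id=4 -> c27 (id 4, reply_to=1, depth 4).
Iteration 5: join on id=1 -> c12 (id 1, reply_to=NULL, depth 5).
Iteration 6: reply_to is NULL; no match; recursion stops.
Total rows emitted: 6.

6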